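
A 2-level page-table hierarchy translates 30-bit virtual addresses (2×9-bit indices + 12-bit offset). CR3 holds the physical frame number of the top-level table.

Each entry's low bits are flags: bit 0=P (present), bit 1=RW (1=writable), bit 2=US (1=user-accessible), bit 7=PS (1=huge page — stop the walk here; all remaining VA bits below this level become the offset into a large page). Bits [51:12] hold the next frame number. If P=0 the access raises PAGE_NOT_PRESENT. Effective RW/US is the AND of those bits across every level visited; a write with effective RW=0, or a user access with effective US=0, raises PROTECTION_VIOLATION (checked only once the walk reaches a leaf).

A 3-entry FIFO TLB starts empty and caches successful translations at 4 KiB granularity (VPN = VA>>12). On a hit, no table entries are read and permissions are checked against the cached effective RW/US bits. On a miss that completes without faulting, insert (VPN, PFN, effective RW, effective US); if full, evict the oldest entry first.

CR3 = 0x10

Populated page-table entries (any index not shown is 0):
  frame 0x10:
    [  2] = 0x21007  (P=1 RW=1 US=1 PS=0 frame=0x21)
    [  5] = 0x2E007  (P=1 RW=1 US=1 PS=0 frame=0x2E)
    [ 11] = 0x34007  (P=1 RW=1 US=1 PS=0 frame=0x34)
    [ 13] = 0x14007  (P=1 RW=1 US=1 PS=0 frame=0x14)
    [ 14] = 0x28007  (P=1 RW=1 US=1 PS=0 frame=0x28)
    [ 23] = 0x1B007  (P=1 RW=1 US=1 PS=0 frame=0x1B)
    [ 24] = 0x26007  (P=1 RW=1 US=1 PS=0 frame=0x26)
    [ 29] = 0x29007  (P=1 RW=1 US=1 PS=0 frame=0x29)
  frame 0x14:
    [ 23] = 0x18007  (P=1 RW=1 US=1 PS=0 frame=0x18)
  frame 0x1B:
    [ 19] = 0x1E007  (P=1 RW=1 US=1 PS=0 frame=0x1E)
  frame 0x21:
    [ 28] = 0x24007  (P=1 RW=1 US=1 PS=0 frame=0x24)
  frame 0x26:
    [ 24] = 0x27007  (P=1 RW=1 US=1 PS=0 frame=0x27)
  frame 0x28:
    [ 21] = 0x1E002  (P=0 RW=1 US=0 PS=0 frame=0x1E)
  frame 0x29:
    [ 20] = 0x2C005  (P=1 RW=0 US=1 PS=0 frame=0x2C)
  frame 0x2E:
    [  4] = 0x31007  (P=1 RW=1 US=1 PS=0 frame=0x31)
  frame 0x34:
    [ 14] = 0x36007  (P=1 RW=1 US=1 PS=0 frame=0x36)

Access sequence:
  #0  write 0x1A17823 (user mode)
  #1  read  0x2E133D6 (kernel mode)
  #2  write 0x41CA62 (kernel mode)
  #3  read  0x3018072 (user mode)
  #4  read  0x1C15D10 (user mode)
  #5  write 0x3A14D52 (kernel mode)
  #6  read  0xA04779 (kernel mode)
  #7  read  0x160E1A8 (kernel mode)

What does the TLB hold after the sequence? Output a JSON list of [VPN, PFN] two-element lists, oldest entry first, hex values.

Per-access translation:
#0 VA=0x1A17823 (w,user):
  lvl0: tbl 0x10, slot 13 ⇒ 0x14007 (P1/RW1/US1/PS0)
  lvl1: tbl 0x14, slot 23 ⇒ 0x18007 (P1/RW1/US1/PS0)
  → PA=0x18823  (2 entries read)
#1 VA=0x2E133D6 (r,kernel):
  lvl0: tbl 0x10, slot 23 ⇒ 0x1B007 (P1/RW1/US1/PS0)
  lvl1: tbl 0x1B, slot 19 ⇒ 0x1E007 (P1/RW1/US1/PS0)
  → PA=0x1E3D6  (2 entries read)
#2 VA=0x41CA62 (w,kernel):
  lvl0: tbl 0x10, slot 2 ⇒ 0x21007 (P1/RW1/US1/PS0)
  lvl1: tbl 0x21, slot 28 ⇒ 0x24007 (P1/RW1/US1/PS0)
  → PA=0x24A62  (2 entries read)
#3 VA=0x3018072 (r,user):
  lvl0: tbl 0x10, slot 24 ⇒ 0x26007 (P1/RW1/US1/PS0)
  lvl1: tbl 0x26, slot 24 ⇒ 0x27007 (P1/RW1/US1/PS0)
  → PA=0x27072  (2 entries read)
#4 VA=0x1C15D10 (r,user):
  lvl0: tbl 0x10, slot 14 ⇒ 0x28007 (P1/RW1/US1/PS0)
  lvl1: tbl 0x28, slot 21 ⇒ 0x1E002 (P0/RW1/US0/PS0)
  ⇒ fault: PAGE_NOT_PRESENT  — 2 lookups
#5 VA=0x3A14D52 (w,kernel):
  lvl0: tbl 0x10, slot 29 ⇒ 0x29007 (P1/RW1/US1/PS0)
  lvl1: tbl 0x29, slot 20 ⇒ 0x2C005 (P1/RW0/US1/PS0)
  ⇒ fault: PROTECTION_VIOLATION  — 2 lookups
#6 VA=0xA04779 (r,kernel):
  lvl0: tbl 0x10, slot 5 ⇒ 0x2E007 (P1/RW1/US1/PS0)
  lvl1: tbl 0x2E, slot 4 ⇒ 0x31007 (P1/RW1/US1/PS0)
  → PA=0x31779  (2 entries read)
#7 VA=0x160E1A8 (r,kernel):
  lvl0: tbl 0x10, slot 11 ⇒ 0x34007 (P1/RW1/US1/PS0)
  lvl1: tbl 0x34, slot 14 ⇒ 0x36007 (P1/RW1/US1/PS0)
  → PA=0x361A8  (2 entries read)

TLB: [["0x3018", "0x27"], ["0xA04", "0x31"], ["0x160E", "0x36"]]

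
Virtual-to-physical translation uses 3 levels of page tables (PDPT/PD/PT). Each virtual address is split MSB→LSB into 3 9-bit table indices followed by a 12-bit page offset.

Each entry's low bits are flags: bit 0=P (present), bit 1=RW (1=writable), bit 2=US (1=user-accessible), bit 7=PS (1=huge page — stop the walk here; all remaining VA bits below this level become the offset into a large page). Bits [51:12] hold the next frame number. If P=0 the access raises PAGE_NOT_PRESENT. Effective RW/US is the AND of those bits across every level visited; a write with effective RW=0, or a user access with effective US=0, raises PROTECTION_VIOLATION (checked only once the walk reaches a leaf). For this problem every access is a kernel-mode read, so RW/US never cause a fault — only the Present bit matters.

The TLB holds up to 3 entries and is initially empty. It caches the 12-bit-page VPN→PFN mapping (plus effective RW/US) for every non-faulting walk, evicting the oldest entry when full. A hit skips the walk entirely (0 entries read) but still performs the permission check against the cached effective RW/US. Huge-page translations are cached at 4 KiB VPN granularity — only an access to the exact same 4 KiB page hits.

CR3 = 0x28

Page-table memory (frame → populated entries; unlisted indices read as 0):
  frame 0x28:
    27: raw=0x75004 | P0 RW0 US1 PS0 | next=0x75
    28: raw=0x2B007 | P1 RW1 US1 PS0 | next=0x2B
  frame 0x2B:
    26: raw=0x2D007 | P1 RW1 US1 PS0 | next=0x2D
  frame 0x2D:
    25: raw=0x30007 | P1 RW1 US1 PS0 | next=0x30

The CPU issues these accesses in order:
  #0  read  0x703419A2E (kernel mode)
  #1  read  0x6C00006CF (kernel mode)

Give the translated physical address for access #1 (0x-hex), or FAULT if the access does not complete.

Trace:
#0 VA=0x703419A2E (r,kernel):
  lvl0: tbl 0x28, slot 28 ⇒ 0x2B007 (P1/RW1/US1/PS0)
  lvl1: tbl 0x2B, slot 26 ⇒ 0x2D007 (P1/RW1/US1/PS0)
  lvl2: tbl 0x2D, slot 25 ⇒ 0x30007 (P1/RW1/US1/PS0)
  ⇒ phys 0x30A2E  [3 reads]
#1 VA=0x6C00006CF (r,kernel):
  lvl0: tbl 0x28, slot 27 ⇒ 0x75004 (P0/RW0/US1/PS0)
  ⇒ fault: PAGE_NOT_PRESENT  — 1 lookups

Access #1 PA: FAULT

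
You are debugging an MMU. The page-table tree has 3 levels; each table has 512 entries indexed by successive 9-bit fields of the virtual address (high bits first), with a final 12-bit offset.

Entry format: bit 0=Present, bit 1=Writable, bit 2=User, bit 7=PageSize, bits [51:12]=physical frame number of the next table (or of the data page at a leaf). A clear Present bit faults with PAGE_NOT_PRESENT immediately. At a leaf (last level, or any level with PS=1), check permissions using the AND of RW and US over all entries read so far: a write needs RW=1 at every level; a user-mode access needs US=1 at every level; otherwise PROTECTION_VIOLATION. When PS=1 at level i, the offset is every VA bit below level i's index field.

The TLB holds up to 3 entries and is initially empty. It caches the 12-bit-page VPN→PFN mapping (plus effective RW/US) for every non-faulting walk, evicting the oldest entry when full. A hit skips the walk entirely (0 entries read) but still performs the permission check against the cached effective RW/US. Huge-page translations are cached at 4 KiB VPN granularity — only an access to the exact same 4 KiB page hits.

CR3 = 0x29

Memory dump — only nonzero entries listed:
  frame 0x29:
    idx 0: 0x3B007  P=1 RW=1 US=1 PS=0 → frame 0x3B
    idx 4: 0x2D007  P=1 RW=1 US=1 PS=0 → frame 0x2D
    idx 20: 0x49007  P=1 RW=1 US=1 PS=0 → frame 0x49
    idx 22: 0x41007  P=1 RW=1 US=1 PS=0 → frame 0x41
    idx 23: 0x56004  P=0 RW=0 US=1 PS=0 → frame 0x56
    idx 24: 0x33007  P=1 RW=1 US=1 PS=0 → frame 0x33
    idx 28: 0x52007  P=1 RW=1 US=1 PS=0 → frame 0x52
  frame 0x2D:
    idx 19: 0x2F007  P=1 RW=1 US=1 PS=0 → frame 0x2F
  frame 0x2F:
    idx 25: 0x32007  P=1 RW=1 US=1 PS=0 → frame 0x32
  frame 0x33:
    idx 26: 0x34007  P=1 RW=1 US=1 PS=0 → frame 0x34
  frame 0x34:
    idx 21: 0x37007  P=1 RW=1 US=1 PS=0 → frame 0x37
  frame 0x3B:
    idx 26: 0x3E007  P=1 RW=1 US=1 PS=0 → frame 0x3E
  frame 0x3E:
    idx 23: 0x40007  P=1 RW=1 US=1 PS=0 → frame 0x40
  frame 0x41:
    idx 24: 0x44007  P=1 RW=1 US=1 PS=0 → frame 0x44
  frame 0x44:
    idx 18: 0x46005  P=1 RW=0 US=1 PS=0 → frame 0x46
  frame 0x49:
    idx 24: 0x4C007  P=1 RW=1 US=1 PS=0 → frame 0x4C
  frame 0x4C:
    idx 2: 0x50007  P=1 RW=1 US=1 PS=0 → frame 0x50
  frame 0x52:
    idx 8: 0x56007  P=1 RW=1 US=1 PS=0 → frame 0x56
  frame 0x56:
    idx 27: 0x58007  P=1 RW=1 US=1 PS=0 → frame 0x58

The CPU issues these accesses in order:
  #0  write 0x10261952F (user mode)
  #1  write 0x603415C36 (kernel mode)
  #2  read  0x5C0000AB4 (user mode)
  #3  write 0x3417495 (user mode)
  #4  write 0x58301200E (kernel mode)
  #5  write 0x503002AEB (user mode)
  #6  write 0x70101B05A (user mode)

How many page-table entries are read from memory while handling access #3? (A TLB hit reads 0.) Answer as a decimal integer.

Per-access translation:
#0 VA=0x10261952F (w,user):
  L0 @0x29[4] → 0x2D007  P=1,RW=1,US=1,PS=0
  L1 @0x2D[19] → 0x2F007  P=1,RW=1,US=1,PS=0
  L2 @0x2F[25] → 0x32007  P=1,RW=1,US=1,PS=0
  → PA=0x3252F  (3 entries read)
#1 VA=0x603415C36 (w,kernel):
  L0 @0x29[24] → 0x33007  P=1,RW=1,US=1,PS=0
  L1 @0x33[26] → 0x34007  P=1,RW=1,US=1,PS=0
  L2 @0x34[21] → 0x37007  P=1,RW=1,US=1,PS=0
  → PA=0x37C36  (3 entries read)
#2 VA=0x5C0000AB4 (r,user):
  L0 @0x29[23] → 0x56004  P=0,RW=0,US=1,PS=0
  ✗ PAGE_NOT_PRESENT  [1 reads]
#3 VA=0x3417495 (w,user):
  L0 @0x29[0] → 0x3B007  P=1,RW=1,US=1,PS=0
  L1 @0x3B[26] → 0x3E007  P=1,RW=1,US=1,PS=0
  L2 @0x3E[23] → 0x40007  P=1,RW=1,US=1,PS=0
  → PA=0x40495  (3 entries read)
#4 VA=0x58301200E (w,kernel):
  L0 @0x29[22] → 0x41007  P=1,RW=1,US=1,PS=0
  L1 @0x41[24] → 0x44007  P=1,RW=1,US=1,PS=0
  L2 @0x44[18] → 0x46005  P=1,RW=0,US=1,PS=0
  ✗ PROTECTION_VIOLATION  [3 reads]
#5 VA=0x503002AEB (w,user):
  L0 @0x29[20] → 0x49007  P=1,RW=1,US=1,PS=0
  L1 @0x49[24] → 0x4C007  P=1,RW=1,US=1,PS=0
  L2 @0x4C[2] → 0x50007  P=1,RW=1,US=1,PS=0
  → PA=0x50AEB  (3 entries read)
#6 VA=0x70101B05A (w,user):
  L0 @0x29[28] → 0x52007  P=1,RW=1,US=1,PS=0
  L1 @0x52[8] → 0x56007  P=1,RW=1,US=1,PS=0
  L2 @0x56[27] → 0x58007  P=1,RW=1,US=1,PS=0
  → PA=0x5805A  (3 entries read)

Entries read for #3: 3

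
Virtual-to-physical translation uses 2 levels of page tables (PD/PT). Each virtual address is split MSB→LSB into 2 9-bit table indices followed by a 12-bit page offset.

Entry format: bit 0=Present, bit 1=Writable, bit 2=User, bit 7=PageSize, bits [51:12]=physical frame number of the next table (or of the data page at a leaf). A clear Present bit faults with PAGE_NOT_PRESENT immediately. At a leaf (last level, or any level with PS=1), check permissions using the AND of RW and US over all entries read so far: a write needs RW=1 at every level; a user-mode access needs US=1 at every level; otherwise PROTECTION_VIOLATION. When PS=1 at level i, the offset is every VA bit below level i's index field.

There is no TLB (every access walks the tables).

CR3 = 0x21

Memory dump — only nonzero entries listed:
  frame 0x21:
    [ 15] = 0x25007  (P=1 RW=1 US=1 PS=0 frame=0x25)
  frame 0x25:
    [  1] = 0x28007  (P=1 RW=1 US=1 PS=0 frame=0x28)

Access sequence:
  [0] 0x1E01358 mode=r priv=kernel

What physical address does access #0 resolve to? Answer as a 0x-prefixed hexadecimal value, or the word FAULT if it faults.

Trace:
#0 VA=0x1E01358 (r,kernel):
  [0] read 0x21 idx=15: raw=0x25007 flags P=1 W=1 U=1 S=0
  [1] read 0x25 idx=1: raw=0x28007 flags P=1 W=1 U=1 S=0
  ✓ 0x28358  — 2 lookups

Access #0 PA: 0x28358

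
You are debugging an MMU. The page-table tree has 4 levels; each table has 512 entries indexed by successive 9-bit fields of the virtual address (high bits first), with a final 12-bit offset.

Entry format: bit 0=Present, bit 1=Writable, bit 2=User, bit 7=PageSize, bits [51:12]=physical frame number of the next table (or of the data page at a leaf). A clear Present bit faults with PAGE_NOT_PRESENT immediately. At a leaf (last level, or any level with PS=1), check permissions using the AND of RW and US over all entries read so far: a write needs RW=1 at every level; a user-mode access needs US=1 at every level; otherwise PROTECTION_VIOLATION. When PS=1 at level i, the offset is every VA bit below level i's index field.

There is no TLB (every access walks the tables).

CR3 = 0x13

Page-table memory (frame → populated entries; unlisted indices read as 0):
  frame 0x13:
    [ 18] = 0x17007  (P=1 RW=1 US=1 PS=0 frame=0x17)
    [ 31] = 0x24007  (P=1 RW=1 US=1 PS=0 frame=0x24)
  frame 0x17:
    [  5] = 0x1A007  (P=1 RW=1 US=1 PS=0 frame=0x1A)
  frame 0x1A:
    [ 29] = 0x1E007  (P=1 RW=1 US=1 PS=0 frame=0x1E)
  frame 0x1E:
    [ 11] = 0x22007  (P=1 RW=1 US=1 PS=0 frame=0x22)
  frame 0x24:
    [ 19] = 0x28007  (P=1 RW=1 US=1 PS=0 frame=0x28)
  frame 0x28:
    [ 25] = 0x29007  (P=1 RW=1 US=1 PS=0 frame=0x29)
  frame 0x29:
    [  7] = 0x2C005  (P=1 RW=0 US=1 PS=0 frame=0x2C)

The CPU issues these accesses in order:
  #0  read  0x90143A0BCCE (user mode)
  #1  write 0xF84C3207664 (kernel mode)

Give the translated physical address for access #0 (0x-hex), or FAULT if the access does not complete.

Trace:
#0 VA=0x90143A0BCCE (r,user):
  [0] read 0x13 idx=18: raw=0x17007 flags P=1 W=1 U=1 S=0
  [1] read 0x17 idx=5: raw=0x1A007 flags P=1 W=1 U=1 S=0
  [2] read 0x1A idx=29: raw=0x1E007 flags P=1 W=1 U=1 S=0
  [3] read 0x1E idx=11: raw=0x22007 flags P=1 W=1 U=1 S=0
  → PA=0x22CCE  (4 entries read)
#1 VA=0xF84C3207664 (w,kernel):
  [0] read 0x13 idx=31: raw=0x24007 flags P=1 W=1 U=1 S=0
  [1] read 0x24 idx=19: raw=0x28007 flags P=1 W=1 U=1 S=0
  [2] read 0x28 idx=25: raw=0x29007 flags P=1 W=1 U=1 S=0
  [3] read 0x29 idx=7: raw=0x2C005 flags P=1 W=0 U=1 S=0
  → PROTECTION_VIOLATION  (4 entries read)

Access #0 PA: 0x22CCE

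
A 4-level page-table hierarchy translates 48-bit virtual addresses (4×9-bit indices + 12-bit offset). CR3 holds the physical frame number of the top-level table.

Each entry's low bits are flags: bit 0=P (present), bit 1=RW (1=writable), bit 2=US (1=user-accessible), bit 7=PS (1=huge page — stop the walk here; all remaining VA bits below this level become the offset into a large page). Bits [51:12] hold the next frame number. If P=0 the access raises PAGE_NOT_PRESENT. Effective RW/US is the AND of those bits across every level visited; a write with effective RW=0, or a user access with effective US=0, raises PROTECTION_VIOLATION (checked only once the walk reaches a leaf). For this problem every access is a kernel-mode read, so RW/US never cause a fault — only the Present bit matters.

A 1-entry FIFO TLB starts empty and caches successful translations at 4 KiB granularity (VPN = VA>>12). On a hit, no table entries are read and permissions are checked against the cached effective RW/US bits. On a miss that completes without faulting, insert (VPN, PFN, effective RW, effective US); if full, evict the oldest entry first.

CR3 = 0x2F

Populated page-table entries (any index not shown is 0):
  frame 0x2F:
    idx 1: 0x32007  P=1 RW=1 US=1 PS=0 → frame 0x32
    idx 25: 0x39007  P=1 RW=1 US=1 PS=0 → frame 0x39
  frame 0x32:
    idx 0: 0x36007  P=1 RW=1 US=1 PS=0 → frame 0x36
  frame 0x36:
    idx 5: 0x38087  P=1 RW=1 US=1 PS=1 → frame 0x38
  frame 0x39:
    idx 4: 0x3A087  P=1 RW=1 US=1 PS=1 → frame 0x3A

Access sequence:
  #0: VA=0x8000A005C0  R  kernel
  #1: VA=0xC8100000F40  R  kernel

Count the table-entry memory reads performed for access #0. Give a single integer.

Per-access translation:
#0 VA=0x8000A005C0 (r,kernel):
  lvl0: tbl 0x2F, slot 1 ⇒ 0x32007 (P1/RW1/US1/PS0)
  lvl1: tbl 0x32, slot 0 ⇒ 0x36007 (P1/RW1/US1/PS0)
  lvl2: tbl 0x36, slot 5 ⇒ 0x38087 (P1/RW1/US1/PS1)
  → PA=0x385C0 (huge @L2)  (3 entries read)
#1 VA=0xC8100000F40 (r,kernel):
  lvl0: tbl 0x2F, slot 25 ⇒ 0x39007 (P1/RW1/US1/PS0)
  lvl1: tbl 0x39, slot 4 ⇒ 0x3A087 (P1/RW1/US1/PS1)
  → PA=0x3AF40 (huge @L1)  (2 entries read)

Entries read for #0: 3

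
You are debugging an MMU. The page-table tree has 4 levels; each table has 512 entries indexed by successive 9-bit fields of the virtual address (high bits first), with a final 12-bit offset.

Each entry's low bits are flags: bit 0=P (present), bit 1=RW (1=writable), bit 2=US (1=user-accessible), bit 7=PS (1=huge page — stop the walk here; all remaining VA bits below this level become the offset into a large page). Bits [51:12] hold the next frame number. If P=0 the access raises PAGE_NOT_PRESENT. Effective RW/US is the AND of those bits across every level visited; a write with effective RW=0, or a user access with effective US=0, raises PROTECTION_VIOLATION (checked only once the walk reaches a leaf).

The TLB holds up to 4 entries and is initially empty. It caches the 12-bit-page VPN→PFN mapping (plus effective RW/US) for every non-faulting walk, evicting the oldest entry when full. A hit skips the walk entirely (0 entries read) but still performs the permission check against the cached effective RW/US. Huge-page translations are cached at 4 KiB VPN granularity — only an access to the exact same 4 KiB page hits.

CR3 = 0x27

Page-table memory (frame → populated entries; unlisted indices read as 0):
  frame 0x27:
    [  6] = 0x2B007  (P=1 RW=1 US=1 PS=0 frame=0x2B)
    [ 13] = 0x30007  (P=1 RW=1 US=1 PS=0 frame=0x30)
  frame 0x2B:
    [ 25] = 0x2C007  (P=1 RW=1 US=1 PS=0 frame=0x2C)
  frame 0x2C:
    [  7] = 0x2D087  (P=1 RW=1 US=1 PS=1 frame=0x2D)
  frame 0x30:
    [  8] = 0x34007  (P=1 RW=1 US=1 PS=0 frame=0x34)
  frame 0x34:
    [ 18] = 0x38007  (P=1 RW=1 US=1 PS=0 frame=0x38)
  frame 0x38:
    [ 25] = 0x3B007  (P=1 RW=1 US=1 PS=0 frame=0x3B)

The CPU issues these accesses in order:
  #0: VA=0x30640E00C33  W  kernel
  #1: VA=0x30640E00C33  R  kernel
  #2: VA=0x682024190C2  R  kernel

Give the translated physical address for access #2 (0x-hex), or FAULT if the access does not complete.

Per-access translation:
#0 VA=0x30640E00C33 (w,kernel):
  L0 @0x27[6] → 0x2B007  P=1,RW=1,US=1,PS=0
  L1 @0x2B[25] → 0x2C007  P=1,RW=1,US=1,PS=0
  L2 @0x2C[7] → 0x2D087  P=1,RW=1,US=1,PS=1
  ✓ 0x2DC33 (huge @L2)  — 3 lookups
#1 VA=0x30640E00C33 (r,kernel):
  TLB hit vpn=0x30640E00 → PA=0x2DC33
#2 VA=0x682024190C2 (r,kernel):
  L0 @0x27[13] → 0x30007  P=1,RW=1,US=1,PS=0
  L1 @0x30[8] → 0x34007  P=1,RW=1,US=1,PS=0
  L2 @0x34[18] → 0x38007  P=1,RW=1,US=1,PS=0
  L3 @0x38[25] → 0x3B007  P=1,RW=1,US=1,PS=0
  ✓ 0x3B0C2  — 4 lookups

Access #2 PA: 0x3B0C2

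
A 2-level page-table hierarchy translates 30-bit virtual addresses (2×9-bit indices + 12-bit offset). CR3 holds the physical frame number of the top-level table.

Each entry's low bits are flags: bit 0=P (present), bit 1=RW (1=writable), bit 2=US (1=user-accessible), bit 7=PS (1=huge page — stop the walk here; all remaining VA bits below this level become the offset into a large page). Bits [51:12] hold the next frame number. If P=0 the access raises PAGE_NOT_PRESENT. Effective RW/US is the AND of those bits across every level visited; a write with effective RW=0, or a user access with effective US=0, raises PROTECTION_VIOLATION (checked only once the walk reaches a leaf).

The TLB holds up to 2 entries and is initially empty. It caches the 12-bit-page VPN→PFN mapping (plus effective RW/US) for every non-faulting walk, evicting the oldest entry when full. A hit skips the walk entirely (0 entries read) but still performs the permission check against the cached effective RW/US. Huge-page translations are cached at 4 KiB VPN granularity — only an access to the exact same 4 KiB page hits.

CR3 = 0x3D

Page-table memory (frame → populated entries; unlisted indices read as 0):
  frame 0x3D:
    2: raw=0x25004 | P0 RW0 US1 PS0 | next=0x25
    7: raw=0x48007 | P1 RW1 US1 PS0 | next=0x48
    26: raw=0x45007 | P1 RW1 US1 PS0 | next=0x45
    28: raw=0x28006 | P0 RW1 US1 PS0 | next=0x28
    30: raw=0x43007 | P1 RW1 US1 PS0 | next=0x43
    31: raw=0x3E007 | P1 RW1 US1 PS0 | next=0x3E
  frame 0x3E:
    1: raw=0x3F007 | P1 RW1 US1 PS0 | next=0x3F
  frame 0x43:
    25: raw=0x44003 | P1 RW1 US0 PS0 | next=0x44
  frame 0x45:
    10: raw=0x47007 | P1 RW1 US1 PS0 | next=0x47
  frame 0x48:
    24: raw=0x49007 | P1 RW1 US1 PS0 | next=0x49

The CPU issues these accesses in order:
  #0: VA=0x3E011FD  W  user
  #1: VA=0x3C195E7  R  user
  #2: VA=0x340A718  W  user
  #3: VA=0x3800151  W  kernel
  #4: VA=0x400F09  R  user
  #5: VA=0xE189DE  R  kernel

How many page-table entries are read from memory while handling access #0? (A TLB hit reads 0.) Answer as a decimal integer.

Walk each access:
#0 VA=0x3E011FD (w,user):
  [0] read 0x3D idx=31: raw=0x3E007 flags P=1 W=1 U=1 S=0
  [1] read 0x3E idx=1: raw=0x3F007 flags P=1 W=1 U=1 S=0
  ✓ 0x3F1FD  — 2 lookups
#1 VA=0x3C195E7 (r,user):
  [0] read 0x3D idx=30: raw=0x43007 flags P=1 W=1 U=1 S=0
  [1] read 0x43 idx=25: raw=0x44003 flags P=1 W=1 U=0 S=0
  ⇒ fault: PROTECTION_VIOLATION  — 2 lookups
#2 VA=0x340A718 (w,user):
  [0] read 0x3D idx=26: raw=0x45007 flags P=1 W=1 U=1 S=0
  [1] read 0x45 idx=10: raw=0x47007 flags P=1 W=1 U=1 S=0
  ✓ 0x47718  — 2 lookups
#3 VA=0x3800151 (w,kernel):
  [0] read 0x3D idx=28: raw=0x28006 flags P=0 W=1 U=1 S=0
  ⇒ fault: PAGE_NOT_PRESENT  — 1 lookups
#4 VA=0x400F09 (r,user):
  [0] read 0x3D idx=2: raw=0x25004 flags P=0 W=0 U=1 S=0
  ⇒ fault: PAGE_NOT_PRESENT  — 1 lookups
#5 VA=0xE189DE (r,kernel):
  [0] read 0x3D idx=7: raw=0x48007 flags P=1 W=1 U=1 S=0
  [1] read 0x48 idx=24: raw=0x49007 flags P=1 W=1 U=1 S=0
  ✓ 0x499DE  — 2 lookups

Entries read for #0: 2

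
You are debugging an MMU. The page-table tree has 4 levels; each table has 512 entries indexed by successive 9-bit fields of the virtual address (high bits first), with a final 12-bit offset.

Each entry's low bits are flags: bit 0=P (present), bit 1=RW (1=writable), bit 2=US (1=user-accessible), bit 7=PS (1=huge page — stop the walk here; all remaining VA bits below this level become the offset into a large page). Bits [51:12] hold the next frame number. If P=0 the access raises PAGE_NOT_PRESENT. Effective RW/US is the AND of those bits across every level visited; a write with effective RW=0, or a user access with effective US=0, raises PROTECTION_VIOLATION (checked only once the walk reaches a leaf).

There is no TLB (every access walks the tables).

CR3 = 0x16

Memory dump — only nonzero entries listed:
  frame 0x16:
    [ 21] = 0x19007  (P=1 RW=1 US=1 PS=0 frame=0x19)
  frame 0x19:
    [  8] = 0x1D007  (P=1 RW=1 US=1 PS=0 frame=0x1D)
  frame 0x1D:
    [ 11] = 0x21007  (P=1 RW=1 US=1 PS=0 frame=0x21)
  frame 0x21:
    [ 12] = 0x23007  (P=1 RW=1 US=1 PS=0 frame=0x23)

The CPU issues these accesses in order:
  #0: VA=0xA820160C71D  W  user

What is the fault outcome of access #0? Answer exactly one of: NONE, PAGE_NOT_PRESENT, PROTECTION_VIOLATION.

Trace:
#0 VA=0xA820160C71D (w,user):
  L0: frame=0x16 idx=21 entry=0x19007 [P=1 RW=1 US=1 PS=0]
  L1: frame=0x19 idx=8 entry=0x1D007 [P=1 RW=1 US=1 PS=0]
  L2: frame=0x1D idx=11 entry=0x21007 [P=1 RW=1 US=1 PS=0]
  L3: frame=0x21 idx=12 entry=0x23007 [P=1 RW=1 US=1 PS=0]
  ⇒ phys 0x2371D  [4 reads]

Access #0 fault: NONE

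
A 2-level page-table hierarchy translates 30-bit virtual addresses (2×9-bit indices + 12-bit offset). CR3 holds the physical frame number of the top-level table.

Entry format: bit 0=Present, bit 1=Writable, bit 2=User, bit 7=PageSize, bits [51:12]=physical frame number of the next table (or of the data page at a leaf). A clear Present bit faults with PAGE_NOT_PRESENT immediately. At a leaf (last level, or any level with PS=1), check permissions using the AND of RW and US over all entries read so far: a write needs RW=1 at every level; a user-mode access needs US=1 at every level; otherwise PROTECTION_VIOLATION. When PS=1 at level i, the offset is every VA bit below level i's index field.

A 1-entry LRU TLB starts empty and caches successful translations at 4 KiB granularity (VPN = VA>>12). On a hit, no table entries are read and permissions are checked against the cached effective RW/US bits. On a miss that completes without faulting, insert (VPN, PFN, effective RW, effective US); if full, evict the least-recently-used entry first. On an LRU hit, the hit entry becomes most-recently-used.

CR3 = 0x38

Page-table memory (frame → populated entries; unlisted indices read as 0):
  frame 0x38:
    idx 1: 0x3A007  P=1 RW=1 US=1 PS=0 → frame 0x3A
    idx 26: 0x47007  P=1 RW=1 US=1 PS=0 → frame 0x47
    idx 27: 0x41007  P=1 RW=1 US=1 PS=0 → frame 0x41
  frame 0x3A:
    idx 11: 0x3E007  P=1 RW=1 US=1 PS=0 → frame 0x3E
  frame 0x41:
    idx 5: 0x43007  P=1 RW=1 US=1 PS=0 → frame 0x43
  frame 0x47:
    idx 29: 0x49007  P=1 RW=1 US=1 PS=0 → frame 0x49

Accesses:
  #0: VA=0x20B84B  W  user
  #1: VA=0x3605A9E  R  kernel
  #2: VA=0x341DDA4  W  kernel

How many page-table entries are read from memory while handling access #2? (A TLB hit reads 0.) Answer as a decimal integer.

Trace:
#0 VA=0x20B84B (w,user):
  L0: frame=0x38 idx=1 entry=0x3A007 [P=1 RW=1 US=1 PS=0]
  L1: frame=0x3A idx=11 entry=0x3E007 [P=1 RW=1 US=1 PS=0]
  ✓ 0x3E84B  — 2 lookups
#1 VA=0x3605A9E (r,kernel):
  L0: frame=0x38 idx=27 entry=0x41007 [P=1 RW=1 US=1 PS=0]
  L1: frame=0x41 idx=5 entry=0x43007 [P=1 RW=1 US=1 PS=0]
  ✓ 0x43A9E  — 2 lookups
#2 VA=0x341DDA4 (w,kernel):
  L0: frame=0x38 idx=26 entry=0x47007 [P=1 RW=1 US=1 PS=0]
  L1: frame=0x47 idx=29 entry=0x49007 [P=1 RW=1 US=1 PS=0]
  ✓ 0x49DA4  — 2 lookups

Entries read for #2: 2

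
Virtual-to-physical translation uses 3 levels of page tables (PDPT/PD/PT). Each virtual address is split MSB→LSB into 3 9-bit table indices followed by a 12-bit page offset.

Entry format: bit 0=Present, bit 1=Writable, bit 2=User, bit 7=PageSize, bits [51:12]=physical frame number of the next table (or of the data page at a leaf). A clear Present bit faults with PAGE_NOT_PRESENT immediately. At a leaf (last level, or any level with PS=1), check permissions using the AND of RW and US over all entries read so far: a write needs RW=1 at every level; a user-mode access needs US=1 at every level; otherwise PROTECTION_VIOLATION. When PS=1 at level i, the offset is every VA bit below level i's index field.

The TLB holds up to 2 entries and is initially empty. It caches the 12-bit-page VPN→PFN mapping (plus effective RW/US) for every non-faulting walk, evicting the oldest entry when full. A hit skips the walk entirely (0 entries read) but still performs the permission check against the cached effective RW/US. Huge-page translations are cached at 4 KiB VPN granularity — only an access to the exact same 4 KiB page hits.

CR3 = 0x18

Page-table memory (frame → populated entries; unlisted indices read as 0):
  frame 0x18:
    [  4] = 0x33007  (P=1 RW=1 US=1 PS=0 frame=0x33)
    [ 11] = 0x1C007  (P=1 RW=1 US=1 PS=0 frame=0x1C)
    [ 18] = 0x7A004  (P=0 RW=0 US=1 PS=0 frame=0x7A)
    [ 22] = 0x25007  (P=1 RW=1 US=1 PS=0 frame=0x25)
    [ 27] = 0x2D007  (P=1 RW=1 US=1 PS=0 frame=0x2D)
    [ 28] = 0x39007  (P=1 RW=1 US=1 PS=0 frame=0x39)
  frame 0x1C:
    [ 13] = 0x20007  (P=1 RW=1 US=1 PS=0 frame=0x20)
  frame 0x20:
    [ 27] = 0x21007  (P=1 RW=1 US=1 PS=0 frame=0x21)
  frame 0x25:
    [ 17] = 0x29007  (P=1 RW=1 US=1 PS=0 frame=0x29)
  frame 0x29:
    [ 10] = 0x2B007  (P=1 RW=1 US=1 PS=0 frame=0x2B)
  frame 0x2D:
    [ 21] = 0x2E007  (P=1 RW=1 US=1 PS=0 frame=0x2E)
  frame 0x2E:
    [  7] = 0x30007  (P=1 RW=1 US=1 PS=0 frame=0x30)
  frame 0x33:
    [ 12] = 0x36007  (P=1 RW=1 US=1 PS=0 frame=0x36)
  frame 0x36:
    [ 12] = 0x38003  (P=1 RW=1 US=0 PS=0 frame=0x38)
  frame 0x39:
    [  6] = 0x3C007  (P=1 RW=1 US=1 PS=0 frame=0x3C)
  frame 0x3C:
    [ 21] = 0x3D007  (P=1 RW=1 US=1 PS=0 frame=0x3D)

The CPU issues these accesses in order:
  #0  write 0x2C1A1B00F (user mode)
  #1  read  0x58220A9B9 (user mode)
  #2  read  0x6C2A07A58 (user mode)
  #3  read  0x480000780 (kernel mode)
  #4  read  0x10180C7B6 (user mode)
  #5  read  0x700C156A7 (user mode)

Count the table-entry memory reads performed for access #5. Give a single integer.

Walk each access:
#0 VA=0x2C1A1B00F (w,user):
  L0 @0x18[11] → 0x1C007  P=1,RW=1,US=1,PS=0
  L1 @0x1C[13] → 0x20007  P=1,RW=1,US=1,PS=0
  L2 @0x20[27] → 0x21007  P=1,RW=1,US=1,PS=0
  → PA=0x2100F  (3 entries read)
#1 VA=0x58220A9B9 (r,user):
  L0 @0x18[22] → 0x25007  P=1,RW=1,US=1,PS=0
  L1 @0x25[17] → 0x29007  P=1,RW=1,US=1,PS=0
  L2 @0x29[10] → 0x2B007  P=1,RW=1,US=1,PS=0
  → PA=0x2B9B9  (3 entries read)
#2 VA=0x6C2A07A58 (r,user):
  L0 @0x18[27] → 0x2D007  P=1,RW=1,US=1,PS=0
  L1 @0x2D[21] → 0x2E007  P=1,RW=1,US=1,PS=0
  L2 @0x2E[7] → 0x30007  P=1,RW=1,US=1,PS=0
  → PA=0x30A58  (3 entries read)
#3 VA=0x480000780 (r,kernel):
  L0 @0x18[18] → 0x7A004  P=0,RW=0,US=1,PS=0
  ✗ PAGE_NOT_PRESENT  [1 reads]
#4 VA=0x10180C7B6 (r,user):
  L0 @0x18[4] → 0x33007  P=1,RW=1,US=1,PS=0
  L1 @0x33[12] → 0x36007  P=1,RW=1,US=1,PS=0
  L2 @0x36[12] → 0x38003  P=1,RW=1,US=0,PS=0
  ✗ PROTECTION_VIOLATION  [3 reads]
#5 VA=0x700C156A7 (r,user):
  L0 @0x18[28] → 0x39007  P=1,RW=1,US=1,PS=0
  L1 @0x39[6] → 0x3C007  P=1,RW=1,US=1,PS=0
  L2 @0x3C[21] → 0x3D007  P=1,RW=1,US=1,PS=0
  → PA=0x3D6A7  (3 entries read)

Entries read for #5: 3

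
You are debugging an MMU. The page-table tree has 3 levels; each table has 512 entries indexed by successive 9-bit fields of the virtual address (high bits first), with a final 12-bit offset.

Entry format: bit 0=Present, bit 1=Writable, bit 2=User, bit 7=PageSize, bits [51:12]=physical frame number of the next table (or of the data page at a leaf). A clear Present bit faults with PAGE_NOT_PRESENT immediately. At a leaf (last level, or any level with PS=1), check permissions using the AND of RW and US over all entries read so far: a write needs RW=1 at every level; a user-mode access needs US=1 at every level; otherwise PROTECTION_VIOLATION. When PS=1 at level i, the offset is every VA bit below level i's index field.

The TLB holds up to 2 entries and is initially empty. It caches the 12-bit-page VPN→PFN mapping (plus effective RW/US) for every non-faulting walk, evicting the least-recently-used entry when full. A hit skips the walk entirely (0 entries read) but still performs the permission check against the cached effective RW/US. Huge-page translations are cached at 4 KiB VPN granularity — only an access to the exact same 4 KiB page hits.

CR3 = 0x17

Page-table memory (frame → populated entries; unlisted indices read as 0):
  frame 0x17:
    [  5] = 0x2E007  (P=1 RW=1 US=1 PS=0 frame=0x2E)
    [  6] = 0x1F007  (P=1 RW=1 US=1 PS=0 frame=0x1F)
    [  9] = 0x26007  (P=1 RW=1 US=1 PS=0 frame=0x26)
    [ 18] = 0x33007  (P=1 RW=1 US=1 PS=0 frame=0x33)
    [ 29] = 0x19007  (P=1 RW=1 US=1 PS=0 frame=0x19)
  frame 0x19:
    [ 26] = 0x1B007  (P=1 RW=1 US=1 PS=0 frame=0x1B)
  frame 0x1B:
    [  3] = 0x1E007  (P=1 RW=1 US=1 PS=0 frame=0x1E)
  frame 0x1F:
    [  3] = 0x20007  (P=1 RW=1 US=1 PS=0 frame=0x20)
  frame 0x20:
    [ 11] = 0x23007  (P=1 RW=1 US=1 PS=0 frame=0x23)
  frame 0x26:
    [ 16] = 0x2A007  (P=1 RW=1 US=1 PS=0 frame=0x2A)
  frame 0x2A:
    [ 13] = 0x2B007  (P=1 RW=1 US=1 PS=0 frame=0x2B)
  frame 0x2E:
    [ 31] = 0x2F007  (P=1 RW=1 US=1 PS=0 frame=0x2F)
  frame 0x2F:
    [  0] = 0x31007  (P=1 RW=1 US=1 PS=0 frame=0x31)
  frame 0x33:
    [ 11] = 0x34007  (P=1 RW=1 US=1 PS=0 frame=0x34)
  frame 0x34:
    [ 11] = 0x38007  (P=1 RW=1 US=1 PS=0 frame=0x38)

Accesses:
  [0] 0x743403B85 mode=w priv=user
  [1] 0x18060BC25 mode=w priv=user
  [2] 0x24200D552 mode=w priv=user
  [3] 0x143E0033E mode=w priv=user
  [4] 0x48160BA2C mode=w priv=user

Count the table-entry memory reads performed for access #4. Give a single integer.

Walk each access:
#0 VA=0x743403B85 (w,user):
  L0: frame=0x17 idx=29 entry=0x19007 [P=1 RW=1 US=1 PS=0]
  L1: frame=0x19 idx=26 entry=0x1B007 [P=1 RW=1 US=1 PS=0]
  L2: frame=0x1B idx=3 entry=0x1E007 [P=1 RW=1 US=1 PS=0]
  → PA=0x1EB85  (3 entries read)
#1 VA=0x18060BC25 (w,user):
  L0: frame=0x17 idx=6 entry=0x1F007 [P=1 RW=1 US=1 PS=0]
  L1: frame=0x1F idx=3 entry=0x20007 [P=1 RW=1 US=1 PS=0]
  L2: frame=0x20 idx=11 entry=0x23007 [P=1 RW=1 US=1 PS=0]
  → PA=0x23C25  (3 entries read)
#2 VA=0x24200D552 (w,user):
  L0: frame=0x17 idx=9 entry=0x26007 [P=1 RW=1 US=1 PS=0]
  L1: frame=0x26 idx=16 entry=0x2A007 [P=1 RW=1 US=1 PS=0]
  L2: frame=0x2A idx=13 entry=0x2B007 [P=1 RW=1 US=1 PS=0]
  → PA=0x2B552  (3 entries read)
#3 VA=0x143E0033E (w,user):
  L0: frame=0x17 idx=5 entry=0x2E007 [P=1 RW=1 US=1 PS=0]
  L1: frame=0x2E idx=31 entry=0x2F007 [P=1 RW=1 US=1 PS=0]
  L2: frame=0x2F idx=0 entry=0x31007 [P=1 RW=1 US=1 PS=0]
  → PA=0x3133E  (3 entries read)
#4 VA=0x48160BA2C (w,user):
  L0: frame=0x17 idx=18 entry=0x33007 [P=1 RW=1 US=1 PS=0]
  L1: frame=0x33 idx=11 entry=0x34007 [P=1 RW=1 US=1 PS=0]
  L2: frame=0x34 idx=11 entry=0x38007 [P=1 RW=1 US=1 PS=0]
  → PA=0x38A2C  (3 entries read)

Entries read for #4: 3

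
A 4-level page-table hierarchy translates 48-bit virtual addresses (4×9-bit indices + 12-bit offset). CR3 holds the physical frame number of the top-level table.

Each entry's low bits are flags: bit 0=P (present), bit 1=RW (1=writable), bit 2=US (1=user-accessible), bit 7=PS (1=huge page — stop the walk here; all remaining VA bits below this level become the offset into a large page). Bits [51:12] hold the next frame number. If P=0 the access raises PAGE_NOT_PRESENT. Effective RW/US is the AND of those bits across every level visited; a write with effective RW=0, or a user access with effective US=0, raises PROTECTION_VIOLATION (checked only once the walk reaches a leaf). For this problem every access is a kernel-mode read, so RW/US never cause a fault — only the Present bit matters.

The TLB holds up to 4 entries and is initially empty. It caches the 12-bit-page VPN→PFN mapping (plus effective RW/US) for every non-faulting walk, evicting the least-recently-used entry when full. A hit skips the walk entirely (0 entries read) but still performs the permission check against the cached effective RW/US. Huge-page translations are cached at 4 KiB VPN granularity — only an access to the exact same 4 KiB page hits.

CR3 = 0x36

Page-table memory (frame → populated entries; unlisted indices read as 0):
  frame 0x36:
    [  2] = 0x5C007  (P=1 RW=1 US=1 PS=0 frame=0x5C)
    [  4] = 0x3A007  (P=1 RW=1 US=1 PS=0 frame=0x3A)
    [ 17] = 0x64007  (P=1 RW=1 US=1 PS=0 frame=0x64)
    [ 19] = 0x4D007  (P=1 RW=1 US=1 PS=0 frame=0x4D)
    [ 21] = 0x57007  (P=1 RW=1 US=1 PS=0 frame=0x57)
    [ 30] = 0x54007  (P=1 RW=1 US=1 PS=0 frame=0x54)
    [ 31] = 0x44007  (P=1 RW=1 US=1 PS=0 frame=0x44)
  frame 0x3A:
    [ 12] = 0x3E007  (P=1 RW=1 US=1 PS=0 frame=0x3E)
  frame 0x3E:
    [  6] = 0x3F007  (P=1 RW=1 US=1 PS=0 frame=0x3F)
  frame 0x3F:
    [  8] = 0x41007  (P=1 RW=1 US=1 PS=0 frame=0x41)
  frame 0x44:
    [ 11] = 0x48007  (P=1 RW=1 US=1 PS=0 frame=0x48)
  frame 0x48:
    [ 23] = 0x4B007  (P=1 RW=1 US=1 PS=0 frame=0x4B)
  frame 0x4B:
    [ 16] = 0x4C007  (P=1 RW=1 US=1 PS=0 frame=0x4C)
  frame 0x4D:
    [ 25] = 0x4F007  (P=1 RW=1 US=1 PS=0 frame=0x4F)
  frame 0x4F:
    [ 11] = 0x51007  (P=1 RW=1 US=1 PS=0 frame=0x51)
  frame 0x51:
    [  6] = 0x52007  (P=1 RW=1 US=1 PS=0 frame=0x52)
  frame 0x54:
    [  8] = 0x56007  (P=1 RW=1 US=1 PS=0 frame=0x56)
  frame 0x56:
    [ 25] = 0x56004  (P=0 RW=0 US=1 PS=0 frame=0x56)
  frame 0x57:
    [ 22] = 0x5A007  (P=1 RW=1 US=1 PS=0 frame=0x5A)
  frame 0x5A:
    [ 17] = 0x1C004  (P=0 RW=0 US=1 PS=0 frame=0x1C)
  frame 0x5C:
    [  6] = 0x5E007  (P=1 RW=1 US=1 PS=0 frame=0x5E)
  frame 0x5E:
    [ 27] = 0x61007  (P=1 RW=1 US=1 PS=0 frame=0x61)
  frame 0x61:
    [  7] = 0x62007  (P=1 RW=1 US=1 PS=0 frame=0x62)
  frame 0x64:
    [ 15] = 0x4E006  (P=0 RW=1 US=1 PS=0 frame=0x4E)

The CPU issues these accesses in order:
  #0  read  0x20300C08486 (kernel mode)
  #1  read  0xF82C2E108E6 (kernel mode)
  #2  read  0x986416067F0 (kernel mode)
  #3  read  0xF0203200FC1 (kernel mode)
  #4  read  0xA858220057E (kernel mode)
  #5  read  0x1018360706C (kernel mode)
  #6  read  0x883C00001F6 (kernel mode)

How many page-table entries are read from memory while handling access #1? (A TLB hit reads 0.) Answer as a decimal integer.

Trace:
#0 VA=0x20300C08486 (r,kernel):
  lvl0: tbl 0x36, slot 4 ⇒ 0x3A007 (P1/RW1/US1/PS0)
  lvl1: tbl 0x3A, slot 12 ⇒ 0x3E007 (P1/RW1/US1/PS0)
  lvl2: tbl 0x3E, slot 6 ⇒ 0x3F007 (P1/RW1/US1/PS0)
  lvl3: tbl 0x3F, slot 8 ⇒ 0x41007 (P1/RW1/US1/PS0)
  ⇒ phys 0x41486  [4 reads]
#1 VA=0xF82C2E108E6 (r,kernel):
  lvl0: tbl 0x36, slot 31 ⇒ 0x44007 (P1/RW1/US1/PS0)
  lvl1: tbl 0x44, slot 11 ⇒ 0x48007 (P1/RW1/US1/PS0)
  lvl2: tbl 0x48, slot 23 ⇒ 0x4B007 (P1/RW1/US1/PS0)
  lvl3: tbl 0x4B, slot 16 ⇒ 0x4C007 (P1/RW1/US1/PS0)
  ⇒ phys 0x4C8E6  [4 reads]
#2 VA=0x986416067F0 (r,kernel):
  lvl0: tbl 0x36, slot 19 ⇒ 0x4D007 (P1/RW1/US1/PS0)
  lvl1: tbl 0x4D, slot 25 ⇒ 0x4F007 (P1/RW1/US1/PS0)
  lvl2: tbl 0x4F, slot 11 ⇒ 0x51007 (P1/RW1/US1/PS0)
  lvl3: tbl 0x51, slot 6 ⇒ 0x52007 (P1/RW1/US1/PS0)
  ⇒ phys 0x527F0  [4 reads]
#3 VA=0xF0203200FC1 (r,kernel):
  lvl0: tbl 0x36, slot 30 ⇒ 0x54007 (P1/RW1/US1/PS0)
  lvl1: tbl 0x54, slot 8 ⇒ 0x56007 (P1/RW1/US1/PS0)
  lvl2: tbl 0x56, slot 25 ⇒ 0x56004 (P0/RW0/US1/PS0)
  ⇒ fault: PAGE_NOT_PRESENT  — 3 lookups
#4 VA=0xA858220057E (r,kernel):
  lvl0: tbl 0x36, slot 21 ⇒ 0x57007 (P1/RW1/US1/PS0)
  lvl1: tbl 0x57, slot 22 ⇒ 0x5A007 (P1/RW1/US1/PS0)
  lvl2: tbl 0x5A, slot 17 ⇒ 0x1C004 (P0/RW0/US1/PS0)
  ⇒ fault: PAGE_NOT_PRESENT  — 3 lookups
#5 VA=0x1018360706C (r,kernel):
  lvl0: tbl 0x36, slot 2 ⇒ 0x5C007 (P1/RW1/US1/PS0)
  lvl1: tbl 0x5C, slot 6 ⇒ 0x5E007 (P1/RW1/US1/PS0)
  lvl2: tbl 0x5E, slot 27 ⇒ 0x61007 (P1/RW1/US1/PS0)
  lvl3: tbl 0x61, slot 7 ⇒ 0x62007 (P1/RW1/US1/PS0)
  ⇒ phys 0x6206C  [4 reads]
#6 VA=0x883C00001F6 (r,kernel):
  lvl0: tbl 0x36, slot 17 ⇒ 0x64007 (P1/RW1/US1/PS0)
  lvl1: tbl 0x64, slot 15 ⇒ 0x4E006 (P0/RW1/US1/PS0)
  ⇒ fault: PAGE_NOT_PRESENT  — 2 lookups

Entries read for #1: 4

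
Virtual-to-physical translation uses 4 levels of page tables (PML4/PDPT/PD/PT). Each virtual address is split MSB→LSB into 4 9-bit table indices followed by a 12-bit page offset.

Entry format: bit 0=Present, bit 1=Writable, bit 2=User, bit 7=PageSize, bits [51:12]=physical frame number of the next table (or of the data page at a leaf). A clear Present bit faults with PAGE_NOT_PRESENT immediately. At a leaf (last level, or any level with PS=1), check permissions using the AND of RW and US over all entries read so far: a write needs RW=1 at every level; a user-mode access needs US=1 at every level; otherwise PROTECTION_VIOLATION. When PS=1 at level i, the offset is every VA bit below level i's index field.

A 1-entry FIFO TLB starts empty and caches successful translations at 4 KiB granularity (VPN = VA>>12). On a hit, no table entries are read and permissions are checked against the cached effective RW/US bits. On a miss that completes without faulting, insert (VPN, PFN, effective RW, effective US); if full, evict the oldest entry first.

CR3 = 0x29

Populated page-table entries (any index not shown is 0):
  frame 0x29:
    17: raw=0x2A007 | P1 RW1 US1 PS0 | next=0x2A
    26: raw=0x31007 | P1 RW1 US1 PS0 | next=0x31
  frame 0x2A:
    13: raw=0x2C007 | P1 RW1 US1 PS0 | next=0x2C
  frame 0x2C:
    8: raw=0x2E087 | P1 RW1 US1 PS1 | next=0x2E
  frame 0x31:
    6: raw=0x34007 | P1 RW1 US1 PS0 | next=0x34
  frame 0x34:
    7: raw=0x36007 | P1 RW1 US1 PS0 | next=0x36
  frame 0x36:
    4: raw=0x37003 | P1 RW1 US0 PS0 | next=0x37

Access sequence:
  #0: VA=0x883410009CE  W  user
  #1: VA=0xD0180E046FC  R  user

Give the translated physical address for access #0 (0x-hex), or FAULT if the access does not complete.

Trace:
#0 VA=0x883410009CE (w,user):
  lvl0: tbl 0x29, slot 17 ⇒ 0x2A007 (P1/RW1/US1/PS0)
  lvl1: tbl 0x2A, slot 13 ⇒ 0x2C007 (P1/RW1/US1/PS0)
  lvl2: tbl 0x2C, slot 8 ⇒ 0x2E087 (P1/RW1/US1/PS1)
  → PA=0x2E9CE (huge @L2)  (3 entries read)
#1 VA=0xD0180E046FC (r,user):
  lvl0: tbl 0x29, slot 26 ⇒ 0x31007 (P1/RW1/US1/PS0)
  lvl1: tbl 0x31, slot 6 ⇒ 0x34007 (P1/RW1/US1/PS0)
  lvl2: tbl 0x34, slot 7 ⇒ 0x36007 (P1/RW1/US1/PS0)
  lvl3: tbl 0x36, slot 4 ⇒ 0x37003 (P1/RW1/US0/PS0)
  ✗ PROTECTION_VIOLATION  [4 reads]

Access #0 PA: 0x2E9CE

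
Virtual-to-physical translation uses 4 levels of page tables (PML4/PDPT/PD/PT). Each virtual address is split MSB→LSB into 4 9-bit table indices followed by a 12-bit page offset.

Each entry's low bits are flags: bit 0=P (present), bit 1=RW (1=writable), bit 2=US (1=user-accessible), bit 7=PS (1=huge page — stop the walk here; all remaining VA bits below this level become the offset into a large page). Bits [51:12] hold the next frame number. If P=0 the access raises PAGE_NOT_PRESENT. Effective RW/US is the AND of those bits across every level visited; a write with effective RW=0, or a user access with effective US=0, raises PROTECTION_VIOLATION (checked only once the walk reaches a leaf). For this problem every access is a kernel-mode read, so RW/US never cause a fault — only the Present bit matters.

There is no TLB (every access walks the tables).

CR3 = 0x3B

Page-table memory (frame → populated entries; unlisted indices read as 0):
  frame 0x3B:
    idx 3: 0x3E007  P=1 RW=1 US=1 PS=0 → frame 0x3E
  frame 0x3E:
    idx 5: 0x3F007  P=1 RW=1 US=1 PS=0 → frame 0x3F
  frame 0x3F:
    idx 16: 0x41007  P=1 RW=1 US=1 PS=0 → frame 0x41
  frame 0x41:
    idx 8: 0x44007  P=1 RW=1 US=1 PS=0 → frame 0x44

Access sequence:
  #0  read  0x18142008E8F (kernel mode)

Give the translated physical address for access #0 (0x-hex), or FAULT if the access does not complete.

Walk each access:
#0 VA=0x18142008E8F (r,kernel):
  [0] read 0x3B idx=3: raw=0x3E007 flags P=1 W=1 U=1 S=0
  [1] read 0x3E idx=5: raw=0x3F007 flags P=1 W=1 U=1 S=0
  [2] read 0x3F idx=16: raw=0x41007 flags P=1 W=1 U=1 S=0
  [3] read 0x41 idx=8: raw=0x44007 flags P=1 W=1 U=1 S=0
  ✓ 0x44E8F  — 4 lookups

Access #0 PA: 0x44E8F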